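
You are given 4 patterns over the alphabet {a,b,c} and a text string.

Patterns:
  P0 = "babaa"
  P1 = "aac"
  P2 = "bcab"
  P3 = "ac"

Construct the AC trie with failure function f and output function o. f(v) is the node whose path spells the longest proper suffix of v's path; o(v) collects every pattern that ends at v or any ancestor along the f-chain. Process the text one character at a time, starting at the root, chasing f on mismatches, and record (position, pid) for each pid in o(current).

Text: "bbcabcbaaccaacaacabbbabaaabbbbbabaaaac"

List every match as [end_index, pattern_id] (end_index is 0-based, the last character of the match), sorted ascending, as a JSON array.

Construct AC machine:
Trie (insert patterns):
  0='ε' goto a→6 b→1
  1='b' goto a→2 c→9
  2='ba' goto b→3
  3='bab' goto a→4
  4='baba' goto a→5
  5='babaa' goto ·  [P0 ends]
  6='a' goto a→7 c→12
  7='aa' goto c→8
  8='aac' goto ·  [P1 ends]
  9='bc' goto a→10
  10='bca' goto b→11
  11='bcab' goto ·  [P2 ends]
  12='ac' goto ·  [P3 ends]

BFS fail/out derivation:
  fail(1) 'b': from fail(0)=0 chase 'b': 0 ⇒ 0;  out=∅∪out(0)=∅
  fail(6) 'a': from fail(0)=0 chase 'a': 0 ⇒ 0;  out=∅∪out(0)=∅
  fail(2) 'ba': from fail(1)=0 chase 'a': 0 ⇒ 6;  out=∅∪out(6)=∅
  fail(7) 'aa': from fail(6)=0 chase 'a': 0 ⇒ 6;  out=∅∪out(6)=∅
  fail(9) 'bc': from fail(1)=0 chase 'c': 0 ⇒ 0;  out=∅∪out(0)=∅
  fail(12) 'ac': from fail(6)=0 chase 'c': 0 ⇒ 0;  out={3}∪out(0)={3}
  fail(3) 'bab': from fail(2)=6 chase 'b': 6→0 ⇒ 1;  out=∅∪out(1)=∅
  fail(8) 'aac': from fail(7)=6 chase 'c': 6 ⇒ 12;  out={1}∪out(12)={1,3}
  fail(10) 'bca': from fail(9)=0 chase 'a': 0 ⇒ 6;  out=∅∪out(6)=∅
  fail(4) 'baba': from fail(3)=1 chase 'a': 1 ⇒ 2;  out=∅∪out(2)=∅
  fail(11) 'bcab': from fail(10)=6 chase 'b': 6→0 ⇒ 1;  out={2}∪out(1)={2}
  fail(5) 'babaa': from fail(4)=2 chase 'a': 2→6 ⇒ 7;  out={0}∪out(7)={0}

Scan:
[0] read 'b'  n0⇒n1
[1] read 'b'  n1⇒n1 (via fail)
[2] read 'c'  n1⇒n9
[3] read 'a'  n9⇒n10
[4] read 'b'  n10⇒n11  ** P2@[1:4]
[5] read 'c'  n11⇒n9 (via fail)
[6] read 'b'  n9⇒n1 (via fail)
[7] read 'a'  n1⇒n2
[8] read 'a'  n2⇒n7 (via fail)
[9] read 'c'  n7⇒n8  ** P1@[7:9],P3@[8:9]
[10] read 'c'  n8⇒n0 (via fail)
[11] read 'a'  n0⇒n6
[12] read 'a'  n6⇒n7
[13] read 'c'  n7⇒n8  ** P1@[11:13],P3@[12:13]
[14] read 'a'  n8⇒n6 (via fail)
[15] read 'a'  n6⇒n7
[16] read 'c'  n7⇒n8  ** P1@[14:16],P3@[15:16]
[17] read 'a'  n8⇒n6 (via fail)
[18] read 'b'  n6⇒n1 (via fail)
[19] read 'b'  n1⇒n1 (via fail)
[20] read 'b'  n1⇒n1 (via fail)
[21] read 'a'  n1⇒n2
[22] read 'b'  n2⇒n3
[23] read 'a'  n3⇒n4
[24] read 'a'  n4⇒n5  ** P0@[20:24]
[25] read 'a'  n5⇒n7 (via fail)
[26] read 'b'  n7⇒n1 (via fail)
[27] read 'b'  n1⇒n1 (via fail)
[28] read 'b'  n1⇒n1 (via fail)
[29] read 'b'  n1⇒n1 (via fail)
[30] read 'b'  n1⇒n1 (via fail)
[31] read 'a'  n1⇒n2
[32] read 'b'  n2⇒n3
[33] read 'a'  n3⇒n4
[34] read 'a'  n4⇒n5  ** P0@[30:34]
[35] read 'a'  n5⇒n7 (via fail)
[36] read 'a'  n7⇒n7 (via fail)
[37] read 'c'  n7⇒n8  ** P1@[35:37],P3@[36:37]

All matches (sorted): [[4,2],[9,1],[9,3],[13,1],[13,3],[16,1],[16,3],[24,0],[34,0],[37,1],[37,3]]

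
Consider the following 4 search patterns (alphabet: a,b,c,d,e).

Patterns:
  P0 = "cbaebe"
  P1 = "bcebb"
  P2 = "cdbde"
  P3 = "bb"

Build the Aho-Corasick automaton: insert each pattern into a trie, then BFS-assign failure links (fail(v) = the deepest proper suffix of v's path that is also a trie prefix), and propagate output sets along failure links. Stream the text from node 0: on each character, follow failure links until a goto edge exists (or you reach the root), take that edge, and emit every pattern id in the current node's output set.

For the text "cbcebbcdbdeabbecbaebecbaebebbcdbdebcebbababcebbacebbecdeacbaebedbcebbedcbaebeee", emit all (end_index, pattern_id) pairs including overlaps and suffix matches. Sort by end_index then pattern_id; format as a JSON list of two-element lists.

Build:
Trie (insert patterns):
  0='ε' goto b→7 c→1
  1='c' goto b→2 d→12
  2='cb' goto a→3
  3='cba' goto e→4
  4='cbae' goto b→5
  5='cbaeb' goto e→6
  6='cbaebe' goto ·  ←P0
  7='b' goto b→16 c→8
  8='bc' goto e→9
  9='bce' goto b→10
  10='bceb' goto b→11
  11='bcebb' goto ·  ←P1
  12='cd' goto b→13
  13='cdb' goto d→14
  14='cdbd' goto e→15
  15='cdbde' goto ·  ←P2
  16='bb' goto ·  ←P3

BFS fail/out derivation:
  fail(1) 'c': from fail(0)=0 chase 'c': 0 ⇒ 0;  out=∅∪out(0)=∅
  fail(7) 'b': from fail(0)=0 chase 'b': 0 ⇒ 0;  out=∅∪out(0)=∅
  fail(2) 'cb': from fail(1)=0 chase 'b': 0 ⇒ 7;  out=∅∪out(7)=∅
  fail(8) 'bc': from fail(7)=0 chase 'c': 0 ⇒ 1;  out=∅∪out(1)=∅
  fail(12) 'cd': from fail(1)=0 chase 'd': 0 ⇒ 0;  out=∅∪out(0)=∅
  fail(16) 'bb': from fail(7)=0 chase 'b': 0 ⇒ 7;  out={3}∪out(7)={3}
  fail(3) 'cba': from fail(2)=7 chase 'a': 7→0 ⇒ 0;  out=∅∪out(0)=∅
  fail(9) 'bce': from fail(8)=1 chase 'e': 1→0 ⇒ 0;  out=∅∪out(0)=∅
  fail(13) 'cdb': from fail(12)=0 chase 'b': 0 ⇒ 7;  out=∅∪out(7)=∅
  fail(4) 'cbae': from fail(3)=0 chase 'e': 0 ⇒ 0;  out=∅∪out(0)=∅
  fail(10) 'bceb': from fail(9)=0 chase 'b': 0 ⇒ 7;  out=∅∪out(7)=∅
  fail(14) 'cdbd': from fail(13)=7 chase 'd': 7→0 ⇒ 0;  out=∅∪out(0)=∅
  fail(5) 'cbaeb': from fail(4)=0 chase 'b': 0 ⇒ 7;  out=∅∪out(7)=∅
  fail(11) 'bcebb': from fail(10)=7 chase 'b': 7 ⇒ 16;  out={1}∪out(16)={1,3}
  fail(15) 'cdbde': from fail(14)=0 chase 'e': 0 ⇒ 0;  out={2}∪out(0)={2}
  fail(6) 'cbaebe': from fail(5)=7 chase 'e': 7→0 ⇒ 0;  out={0}∪out(0)={0}

Text stream:
i=0 'c': node 0→1
i=1 'b': node 1→2
i=2 'c': node 2→8 ·f
i=3 'e': node 8→9
i=4 'b': node 9→10
i=5 'b': node 10→11  ** P1@[1:5],P3@[4:5]
i=6 'c': node 11→8 ·f
i=7 'd': node 8→12 ·f
i=8 'b': node 12→13
i=9 'd': node 13→14
i=10 'e': node 14→15  ** P2@[6:10]
i=11 'a': node 15→0 ·f
i=12 'b': node 0→7
i=13 'b': node 7→16  ** P3@[12:13]
i=14 'e': node 16→0 ·f
i=15 'c': node 0→1
i=16 'b': node 1→2
i=17 'a': node 2→3
i=18 'e': node 3→4
i=19 'b': node 4→5
i=20 'e': node 5→6  ** P0@[15:20]
i=21 'c': node 6→1 ·f
i=22 'b': node 1→2
i=23 'a': node 2→3
i=24 'e': node 3→4
i=25 'b': node 4→5
i=26 'e': node 5→6  ** P0@[21:26]
i=27 'b': node 6→7 ·f
i=28 'b': node 7→16  ** P3@[27:28]
i=29 'c': node 16→8 ·f
i=30 'd': node 8→12 ·f
i=31 'b': node 12→13
i=32 'd': node 13→14
i=33 'e': node 14→15  ** P2@[29:33]
i=34 'b': node 15→7 ·f
i=35 'c': node 7→8
i=36 'e': node 8→9
i=37 'b': node 9→10
i=38 'b': node 10→11  ** P1@[34:38],P3@[37:38]
i=39 'a': node 11→0 ·f
i=40 'b': node 0→7
i=41 'a': node 7→0 ·f
i=42 'b': node 0→7
i=43 'c': node 7→8
i=44 'e': node 8→9
i=45 'b': node 9→10
i=46 'b': node 10→11  ** P1@[42:46],P3@[45:46]
i=47 'a': node 11→0 ·f
i=48 'c': node 0→1
i=49 'e': node 1→0 ·f
i=50 'b': node 0→7
i=51 'b': node 7→16  ** P3@[50:51]
i=52 'e': node 16→0 ·f
i=53 'c': node 0→1
i=54 'd': node 1→12
i=55 'e': node 12→0 ·f
i=56 'a': node 0→0
i=57 'c': node 0→1
i=58 'b': node 1→2
i=59 'a': node 2→3
i=60 'e': node 3→4
i=61 'b': node 4→5
i=62 'e': node 5→6  ** P0@[57:62]
i=63 'd': node 6→0 ·f
i=64 'b': node 0→7
i=65 'c': node 7→8
i=66 'e': node 8→9
i=67 'b': node 9→10
i=68 'b': node 10→11  ** P1@[64:68],P3@[67:68]
i=69 'e': node 11→0 ·f
i=70 'd': node 0→0
i=71 'c': node 0→1
i=72 'b': node 1→2
i=73 'a': node 2→3
i=74 'e': node 3→4
i=75 'b': node 4→5
i=76 'e': node 5→6  ** P0@[71:76]
i=77 'e': node 6→0 ·f
i=78 'e': node 0→0

All matches (sorted): [[5,1],[5,3],[10,2],[13,3],[20,0],[26,0],[28,3],[33,2],[38,1],[38,3],[46,1],[46,3],[51,3],[62,0],[68,1],[68,3],[76,0]]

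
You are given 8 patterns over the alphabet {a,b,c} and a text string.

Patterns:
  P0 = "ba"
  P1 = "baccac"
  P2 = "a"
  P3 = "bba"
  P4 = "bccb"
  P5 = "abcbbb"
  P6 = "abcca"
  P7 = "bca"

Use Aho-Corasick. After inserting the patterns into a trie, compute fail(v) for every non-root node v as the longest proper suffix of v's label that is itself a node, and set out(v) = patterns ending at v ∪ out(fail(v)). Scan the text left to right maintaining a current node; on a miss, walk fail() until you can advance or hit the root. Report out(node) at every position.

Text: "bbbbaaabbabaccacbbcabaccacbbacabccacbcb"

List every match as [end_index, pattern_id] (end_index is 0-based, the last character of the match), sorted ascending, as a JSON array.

Build:
Trie (insert patterns):
  n0 'ε': a→7 b→1
  n1 'b': a→2 b→8 c→10
  n2 'ba': c→3  ←P0
  n3 'bac': c→4
  n4 'bacc': a→5
  n5 'bacca': c→6
  n6 'baccac': ·  ←P1
  n7 'a': b→13  ←P2
  n8 'bb': a→9
  n9 'bba': ·  ←P3
  n10 'bc': a→20 c→11
  n11 'bcc': b→12
  n12 'bccb': ·  ←P4
  n13 'ab': c→14
  n14 'abc': b→15 c→18
  n15 'abcb': b→16
  n16 'abcbb': b→17
  n17 'abcbbb': ·  ←P5
  n18 'abcc': a→19
  n19 'abcca': ·  ←P6
  n20 'bca': ·  ←P7

BFS fail/out derivation:
  n1('b'): parent n0 fail=0; on 'b' 0 → fail=0;  out ∅∪∅=∅
  n7('a'): parent n0 fail=0; on 'a' 0 → fail=0;  out {2}∪∅={2}
  n2('ba'): parent n1 fail=0; on 'a' 0 → fail=7;  out {0}∪{2}={0,2}
  n8('bb'): parent n1 fail=0; on 'b' 0 → fail=1;  out ∅∪∅=∅
  n10('bc'): parent n1 fail=0; on 'c' 0 → fail=0;  out ∅∪∅=∅
  n13('ab'): parent n7 fail=0; on 'b' 0 → fail=1;  out ∅∪∅=∅
  n3('bac'): parent n2 fail=7; on 'c' 7→0 → fail=0;  out ∅∪∅=∅
  n9('bba'): parent n8 fail=1; on 'a' 1 → fail=2;  out {3}∪{0,2}={0,2,3}
  n11('bcc'): parent n10 fail=0; on 'c' 0 → fail=0;  out ∅∪∅=∅
  n14('abc'): parent n13 fail=1; on 'c' 1 → fail=10;  out ∅∪∅=∅
  n20('bca'): parent n10 fail=0; on 'a' 0 → fail=7;  out {7}∪{2}={2,7}
  n4('bacc'): parent n3 fail=0; on 'c' 0 → fail=0;  out ∅∪∅=∅
  n12('bccb'): parent n11 fail=0; on 'b' 0 → fail=1;  out {4}∪∅={4}
  n15('abcb'): parent n14 fail=10; on 'b' 10→0 → fail=1;  out ∅∪∅=∅
  n18('abcc'): parent n14 fail=10; on 'c' 10 → fail=11;  out ∅∪∅=∅
  n5('bacca'): parent n4 fail=0; on 'a' 0 → fail=7;  out ∅∪{2}={2}
  n16('abcbb'): parent n15 fail=1; on 'b' 1 → fail=8;  out ∅∪∅=∅
  n19('abcca'): parent n18 fail=11; on 'a' 11→0 → fail=7;  out {6}∪{2}={2,6}
  n6('baccac'): parent n5 fail=7; on 'c' 7→0 → fail=0;  out {1}∪∅={1}
  n17('abcbbb'): parent n16 fail=8; on 'b' 8→1 → fail=8;  out {5}∪∅={5}

Run:
i=0 'b': node 0→1
i=1 'b': node 1→8
i=2 'b': node 8→8 ·f
i=3 'b': node 8→8 ·f
i=4 'a': node 8→9  emit P0@[3:4],P2@[4:4],P3@[2:4]
i=5 'a': node 9→7 ·f  emit P2@[5:5]
i=6 'a': node 7→7 ·f  emit P2@[6:6]
i=7 'b': node 7→13
i=8 'b': node 13→8 ·f
i=9 'a': node 8→9  emit P0@[8:9],P2@[9:9],P3@[7:9]
i=10 'b': node 9→13 ·f
i=11 'a': node 13→2 ·f  emit P0@[10:11],P2@[11:11]
i=12 'c': node 2→3
i=13 'c': node 3→4
i=14 'a': node 4→5  emit P2@[14:14]
i=15 'c': node 5→6  emit P1@[10:15]
i=16 'b': node 6→1 ·f
i=17 'b': node 1→8
i=18 'c': node 8→10 ·f
i=19 'a': node 10→20  emit P2@[19:19],P7@[17:19]
i=20 'b': node 20→13 ·f
i=21 'a': node 13→2 ·f  emit P0@[20:21],P2@[21:21]
i=22 'c': node 2→3
i=23 'c': node 3→4
i=24 'a': node 4→5  emit P2@[24:24]
i=25 'c': node 5→6  emit P1@[20:25]
i=26 'b': node 6→1 ·f
i=27 'b': node 1→8
i=28 'a': node 8→9  emit P0@[27:28],P2@[28:28],P3@[26:28]
i=29 'c': node 9→3 ·f
i=30 'a': node 3→7 ·f  emit P2@[30:30]
i=31 'b': node 7→13
i=32 'c': node 13→14
i=33 'c': node 14→18
i=34 'a': node 18→19  emit P2@[34:34],P6@[30:34]
i=35 'c': node 19→0 ·f
i=36 'b': node 0→1
i=37 'c': node 1→10
i=38 'b': node 10→1 ·f

Matches: [[4,0],[4,2],[4,3],[5,2],[6,2],[9,0],[9,2],[9,3],[11,0],[11,2],[14,2],[15,1],[19,2],[19,7],[21,0],[21,2],[24,2],[25,1],[28,0],[28,2],[28,3],[30,2],[34,2],[34,6]]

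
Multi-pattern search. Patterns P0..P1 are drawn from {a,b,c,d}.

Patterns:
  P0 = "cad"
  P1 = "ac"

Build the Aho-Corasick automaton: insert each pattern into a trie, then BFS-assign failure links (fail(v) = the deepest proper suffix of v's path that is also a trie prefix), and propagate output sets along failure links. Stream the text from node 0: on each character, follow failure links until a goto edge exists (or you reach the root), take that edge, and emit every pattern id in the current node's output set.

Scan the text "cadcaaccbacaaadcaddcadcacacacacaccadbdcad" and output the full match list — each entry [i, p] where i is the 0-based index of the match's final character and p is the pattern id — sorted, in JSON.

Construct AC machine:
Trie (insert patterns):
  n0 'ε': a→4 c→1
  n1 'c': a→2
  n2 'ca': d→3
  n3 'cad': ·  ←P0
  n4 'a': c→5
  n5 'ac': ·  ←P1

BFS fail/out derivation:
  fail(1) 'c': from fail(0)=0 chase 'c': 0 ⇒ 0;  out=∅∪out(0)=∅
  fail(4) 'a': from fail(0)=0 chase 'a': 0 ⇒ 0;  out=∅∪out(0)=∅
  fail(2) 'ca': from fail(1)=0 chase 'a': 0 ⇒ 4;  out=∅∪out(4)=∅
  fail(5) 'ac': from fail(4)=0 chase 'c': 0 ⇒ 1;  out={1}∪out(1)={1}
  fail(3) 'cad': from fail(2)=4 chase 'd': 4→0 ⇒ 0;  out={0}∪out(0)={0}

Text stream:
i=0 'c': node 0→1
i=1 'a': node 1→2
i=2 'd': node 2→3  ** P0@[0:2]
i=3 'c': node 3→1 (via fail)
i=4 'a': node 1→2
i=5 'a': node 2→4 (via fail)
i=6 'c': node 4→5  ** P1@[5:6]
i=7 'c': node 5→1 (via fail)
i=8 'b': node 1→0 (via fail)
i=9 'a': node 0→4
i=10 'c': node 4→5  ** P1@[9:10]
i=11 'a': node 5→2 (via fail)
i=12 'a': node 2→4 (via fail)
i=13 'a': node 4→4 (via fail)
i=14 'd': node 4→0 (via fail)
i=15 'c': node 0→1
i=16 'a': node 1→2
i=17 'd': node 2→3  ** P0@[15:17]
i=18 'd': node 3→0 (via fail)
i=19 'c': node 0→1
i=20 'a': node 1→2
i=21 'd': node 2→3  ** P0@[19:21]
i=22 'c': node 3→1 (via fail)
i=23 'a': node 1→2
i=24 'c': node 2→5 (via fail)  ** P1@[23:24]
i=25 'a': node 5→2 (via fail)
i=26 'c': node 2→5 (via fail)  ** P1@[25:26]
i=27 'a': node 5→2 (via fail)
i=28 'c': node 2→5 (via fail)  ** P1@[27:28]
i=29 'a': node 5→2 (via fail)
i=30 'c': node 2→5 (via fail)  ** P1@[29:30]
i=31 'a': node 5→2 (via fail)
i=32 'c': node 2→5 (via fail)  ** P1@[31:32]
i=33 'c': node 5→1 (via fail)
i=34 'a': node 1→2
i=35 'd': node 2→3  ** P0@[33:35]
i=36 'b': node 3→0 (via fail)
i=37 'd': node 0→0
i=38 'c': node 0→1
i=39 'a': node 1→2
i=40 'd': node 2→3  ** P0@[38:40]

Result: [[2,0],[6,1],[10,1],[17,0],[21,0],[24,1],[26,1],[28,1],[30,1],[32,1],[35,0],[40,0]]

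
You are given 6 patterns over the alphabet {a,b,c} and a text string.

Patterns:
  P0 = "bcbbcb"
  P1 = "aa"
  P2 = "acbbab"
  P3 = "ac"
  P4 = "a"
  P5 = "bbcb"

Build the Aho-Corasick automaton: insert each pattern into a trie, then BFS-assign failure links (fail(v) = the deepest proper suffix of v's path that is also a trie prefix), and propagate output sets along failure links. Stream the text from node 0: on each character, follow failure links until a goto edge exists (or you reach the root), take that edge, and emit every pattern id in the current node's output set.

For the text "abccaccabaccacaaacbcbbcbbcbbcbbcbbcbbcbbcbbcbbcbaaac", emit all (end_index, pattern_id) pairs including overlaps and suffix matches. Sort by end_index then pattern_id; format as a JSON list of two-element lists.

Build:
Trie (insert patterns):
  0='ε' goto a→7 b→1
  1='b' goto b→14 c→2
  2='bc' goto b→3
  3='bcb' goto b→4
  4='bcbb' goto c→5
  5='bcbbc' goto b→6
  6='bcbbcb' goto ·  ←P0
  7='a' goto a→8 c→9  ←P4
  8='aa' goto ·  ←P1
  9='ac' goto b→10  ←P3
  10='acb' goto b→11
  11='acbb' goto a→12
  12='acbba' goto b→13
  13='acbbab' goto ·  ←P2
  14='bb' goto c→15
  15='bbc' goto b→16
  16='bbcb' goto ·  ←P5

BFS fail/out derivation:
  fail(1) 'b': from fail(0)=0 chase 'b': 0 ⇒ 0;  out=∅∪out(0)=∅
  fail(7) 'a': from fail(0)=0 chase 'a': 0 ⇒ 0;  out={4}∪out(0)={4}
  fail(2) 'bc': from fail(1)=0 chase 'c': 0 ⇒ 0;  out=∅∪out(0)=∅
  fail(8) 'aa': from fail(7)=0 chase 'a': 0 ⇒ 7;  out={1}∪out(7)={1,4}
  fail(9) 'ac': from fail(7)=0 chase 'c': 0 ⇒ 0;  out={3}∪out(0)={3}
  fail(14) 'bb': from fail(1)=0 chase 'b': 0 ⇒ 1;  out=∅∪out(1)=∅
  fail(3) 'bcb': from fail(2)=0 chase 'b': 0 ⇒ 1;  out=∅∪out(1)=∅
  fail(10) 'acb': from fail(9)=0 chase 'b': 0 ⇒ 1;  out=∅∪out(1)=∅
  fail(15) 'bbc': from fail(14)=1 chase 'c': 1 ⇒ 2;  out=∅∪out(2)=∅
  fail(4) 'bcbb': from fail(3)=1 chase 'b': 1 ⇒ 14;  out=∅∪out(14)=∅
  fail(11) 'acbb': from fail(10)=1 chase 'b': 1 ⇒ 14;  out=∅∪out(14)=∅
  fail(16) 'bbcb': from fail(15)=2 chase 'b': 2 ⇒ 3;  out={5}∪out(3)={5}
  fail(5) 'bcbbc': from fail(4)=14 chase 'c': 14 ⇒ 15;  out=∅∪out(15)=∅
  fail(12) 'acbba': from fail(11)=14 chase 'a': 14→1→0 ⇒ 7;  out=∅∪out(7)={4}
  fail(6) 'bcbbcb': from fail(5)=15 chase 'b': 15 ⇒ 16;  out={0}∪out(16)={0,5}
  fail(13) 'acbbab': from fail(12)=7 chase 'b': 7→0 ⇒ 1;  out={2}∪out(1)={2}

Run:
i=0 'a': node 0→7  emit P4@[0:0]
i=1 'b': node 7→1 (fail-walked)
i=2 'c': node 1→2
i=3 'c': node 2→0 (fail-walked)
i=4 'a': node 0→7  emit P4@[4:4]
i=5 'c': node 7→9  emit P3@[4:5]
i=6 'c': node 9→0 (fail-walked)
i=7 'a': node 0→7  emit P4@[7:7]
i=8 'b': node 7→1 (fail-walked)
i=9 'a': node 1→7 (fail-walked)  emit P4@[9:9]
i=10 'c': node 7→9  emit P3@[9:10]
i=11 'c': node 9→0 (fail-walked)
i=12 'a': node 0→7  emit P4@[12:12]
i=13 'c': node 7→9  emit P3@[12:13]
i=14 'a': node 9→7 (fail-walked)  emit P4@[14:14]
i=15 'a': node 7→8  emit P1@[14:15],P4@[15:15]
i=16 'a': node 8→8 (fail-walked)  emit P1@[15:16],P4@[16:16]
i=17 'c': node 8→9 (fail-walked)  emit P3@[16:17]
i=18 'b': node 9→10
i=19 'c': node 10→2 (fail-walked)
i=20 'b': node 2→3
i=21 'b': node 3→4
i=22 'c': node 4→5
i=23 'b': node 5→6  emit P0@[18:23],P5@[20:23]
i=24 'b': node 6→4 (fail-walked)
i=25 'c': node 4→5
i=26 'b': node 5→6  emit P0@[21:26],P5@[23:26]
i=27 'b': node 6→4 (fail-walked)
i=28 'c': node 4→5
i=29 'b': node 5→6  emit P0@[24:29],P5@[26:29]
i=30 'b': node 6→4 (fail-walked)
i=31 'c': node 4→5
i=32 'b': node 5→6  emit P0@[27:32],P5@[29:32]
i=33 'b': node 6→4 (fail-walked)
i=34 'c': node 4→5
i=35 'b': node 5→6  emit P0@[30:35],P5@[32:35]
i=36 'b': node 6→4 (fail-walked)
i=37 'c': node 4→5
i=38 'b': node 5→6  emit P0@[33:38],P5@[35:38]
i=39 'b': node 6→4 (fail-walked)
i=40 'c': node 4→5
i=41 'b': node 5→6  emit P0@[36:41],P5@[38:41]
i=42 'b': node 6→4 (fail-walked)
i=43 'c': node 4→5
i=44 'b': node 5→6  emit P0@[39:44],P5@[41:44]
i=45 'b': node 6→4 (fail-walked)
i=46 'c': node 4→5
i=47 'b': node 5→6  emit P0@[42:47],P5@[44:47]
i=48 'a': node 6→7 (fail-walked)  emit P4@[48:48]
i=49 'a': node 7→8  emit P1@[48:49],P4@[49:49]
i=50 'a': node 8→8 (fail-walked)  emit P1@[49:50],P4@[50:50]
i=51 'c': node 8→9 (fail-walked)  emit P3@[50:51]

Matches: [[0,4],[4,4],[5,3],[7,4],[9,4],[10,3],[12,4],[13,3],[14,4],[15,1],[15,4],[16,1],[16,4],[17,3],[23,0],[23,5],[26,0],[26,5],[29,0],[29,5],[32,0],[32,5],[35,0],[35,5],[38,0],[38,5],[41,0],[41,5],[44,0],[44,5],[47,0],[47,5],[48,4],[49,1],[49,4],[50,1],[50,4],[51,3]]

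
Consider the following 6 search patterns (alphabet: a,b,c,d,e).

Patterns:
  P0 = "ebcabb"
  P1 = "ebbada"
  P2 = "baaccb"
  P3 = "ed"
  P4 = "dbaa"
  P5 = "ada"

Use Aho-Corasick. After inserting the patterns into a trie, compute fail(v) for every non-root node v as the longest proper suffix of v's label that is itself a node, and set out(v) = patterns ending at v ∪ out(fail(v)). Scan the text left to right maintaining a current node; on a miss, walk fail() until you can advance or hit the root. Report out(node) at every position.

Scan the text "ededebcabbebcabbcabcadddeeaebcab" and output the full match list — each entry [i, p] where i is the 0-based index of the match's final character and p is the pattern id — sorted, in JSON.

Build automaton:
Trie nodes:
  0='ε' goto a→22 b→11 d→18 e→1
  1='e' goto b→2 d→17
  2='eb' goto b→7 c→3
  3='ebc' goto a→4
  4='ebca' goto b→5
  5='ebcab' goto b→6
  6='ebcabb' goto ·  ←P0
  7='ebb' goto a→8
  8='ebba' goto d→9
  9='ebbad' goto a→10
  10='ebbada' goto ·  ←P1
  11='b' goto a→12
  12='ba' goto a→13
  13='baa' goto c→14
  14='baac' goto c→15
  15='baacc' goto b→16
  16='baaccb' goto ·  ←P2
  17='ed' goto ·  ←P3
  18='d' goto b→19
  19='db' goto a→20
  20='dba' goto a→21
  21='dbaa' goto ·  ←P4
  22='a' goto d→23
  23='ad' goto a→24
  24='ada' goto ·  ←P5

BFS fail/out derivation:
  fail(1) 'e': from fail(0)=0 chase 'e': 0 ⇒ 0;  out=∅∪out(0)=∅
  fail(11) 'b': from fail(0)=0 chase 'b': 0 ⇒ 0;  out=∅∪out(0)=∅
  fail(18) 'd': from fail(0)=0 chase 'd': 0 ⇒ 0;  out=∅∪out(0)=∅
  fail(22) 'a': from fail(0)=0 chase 'a': 0 ⇒ 0;  out=∅∪out(0)=∅
  fail(2) 'eb': from fail(1)=0 chase 'b': 0 ⇒ 11;  out=∅∪out(11)=∅
  fail(12) 'ba': from fail(11)=0 chase 'a': 0 ⇒ 22;  out=∅∪out(22)=∅
  fail(17) 'ed': from fail(1)=0 chase 'd': 0 ⇒ 18;  out={3}∪out(18)={3}
  fail(19) 'db': from fail(18)=0 chase 'b': 0 ⇒ 11;  out=∅∪out(11)=∅
  fail(23) 'ad': from fail(22)=0 chase 'd': 0 ⇒ 18;  out=∅∪out(18)=∅
  fail(3) 'ebc': from fail(2)=11 chase 'c': 11→0 ⇒ 0;  out=∅∪out(0)=∅
  fail(7) 'ebb': from fail(2)=11 chase 'b': 11→0 ⇒ 11;  out=∅∪out(11)=∅
  fail(13) 'baa': from fail(12)=22 chase 'a': 22→0 ⇒ 22;  out=∅∪out(22)=∅
  fail(20) 'dba': from fail(19)=11 chase 'a': 11 ⇒ 12;  out=∅∪out(12)=∅
  fail(24) 'ada': from fail(23)=18 chase 'a': 18→0 ⇒ 22;  out={5}∪out(22)={5}
  fail(4) 'ebca': from fail(3)=0 chase 'a': 0 ⇒ 22;  out=∅∪out(22)=∅
  fail(8) 'ebba': from fail(7)=11 chase 'a': 11 ⇒ 12;  out=∅∪out(12)=∅
  fail(14) 'baac': from fail(13)=22 chase 'c': 22→0 ⇒ 0;  out=∅∪out(0)=∅
  fail(21) 'dbaa': from fail(20)=12 chase 'a': 12 ⇒ 13;  out={4}∪out(13)={4}
  fail(5) 'ebcab': from fail(4)=22 chase 'b': 22→0 ⇒ 11;  out=∅∪out(11)=∅
  fail(9) 'ebbad': from fail(8)=12 chase 'd': 12→22 ⇒ 23;  out=∅∪out(23)=∅
  fail(15) 'baacc': from fail(14)=0 chase 'c': 0 ⇒ 0;  out=∅∪out(0)=∅
  fail(6) 'ebcabb': from fail(5)=11 chase 'b': 11→0 ⇒ 11;  out={0}∪out(11)={0}
  fail(10) 'ebbada': from fail(9)=23 chase 'a': 23 ⇒ 24;  out={1}∪out(24)={1,5}
  fail(16) 'baaccb': from fail(15)=0 chase 'b': 0 ⇒ 11;  out={2}∪out(11)={2}

Text stream:
i=0 'e': node 0→1
i=1 'd': node 1→17  → match P3@[0:1]
i=2 'e': node 17→1 ·f
i=3 'd': node 1→17  → match P3@[2:3]
i=4 'e': node 17→1 ·f
i=5 'b': node 1→2
i=6 'c': node 2→3
i=7 'a': node 3→4
i=8 'b': node 4→5
i=9 'b': node 5→6  → match P0@[4:9]
i=10 'e': node 6→1 ·f
i=11 'b': node 1→2
i=12 'c': node 2→3
i=13 'a': node 3→4
i=14 'b': node 4→5
i=15 'b': node 5→6  → match P0@[10:15]
i=16 'c': node 6→0 ·f
i=17 'a': node 0→22
i=18 'b': node 22→11 ·f
i=19 'c': node 11→0 ·f
i=20 'a': node 0→22
i=21 'd': node 22→23
i=22 'd': node 23→18 ·f
i=23 'd': node 18→18 ·f
i=24 'e': node 18→1 ·f
i=25 'e': node 1→1 ·f
i=26 'a': node 1→22 ·f
i=27 'e': node 22→1 ·f
i=28 'b': node 1→2
i=29 'c': node 2→3
i=30 'a': node 3→4
i=31 'b': node 4→5

Matches: [[1,3],[3,3],[9,0],[15,0]]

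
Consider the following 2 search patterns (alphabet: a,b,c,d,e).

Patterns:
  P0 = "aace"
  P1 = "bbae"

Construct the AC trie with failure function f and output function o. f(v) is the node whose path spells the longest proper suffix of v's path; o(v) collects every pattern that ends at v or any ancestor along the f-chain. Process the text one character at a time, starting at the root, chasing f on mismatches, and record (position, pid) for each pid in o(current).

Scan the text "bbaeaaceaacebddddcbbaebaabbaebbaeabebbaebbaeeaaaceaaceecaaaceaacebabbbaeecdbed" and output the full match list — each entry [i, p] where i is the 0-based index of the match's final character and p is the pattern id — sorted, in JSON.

Construct AC machine:
Trie nodes:
  n0 'ε': a→1 b→5
  n1 'a': a→2
  n2 'aa': c→3
  n3 'aac': e→4
  n4 'aace': ·  [P0 ends]
  n5 'b': b→6
  n6 'bb': a→7
  n7 'bba': e→8
  n8 'bbae': ·  [P1 ends]

BFS fail/out derivation:
  n1('a'): parent n0 fail=0; on 'a' 0 → fail=0;  out ∅∪∅=∅
  n5('b'): parent n0 fail=0; on 'b' 0 → fail=0;  out ∅∪∅=∅
  n2('aa'): parent n1 fail=0; on 'a' 0 → fail=1;  out ∅∪∅=∅
  n6('bb'): parent n5 fail=0; on 'b' 0 → fail=5;  out ∅∪∅=∅
  n3('aac'): parent n2 fail=1; on 'c' 1→0 → fail=0;  out ∅∪∅=∅
  n7('bba'): parent n6 fail=5; on 'a' 5→0 → fail=1;  out ∅∪∅=∅
  n4('aace'): parent n3 fail=0; on 'e' 0 → fail=0;  out {0}∪∅={0}
  n8('bbae'): parent n7 fail=1; on 'e' 1→0 → fail=0;  out {1}∪∅={1}

Scan:
pos 0 'b': at 5
pos 1 'b': at 6
pos 2 'a': at 7
pos 3 'e': at 8  → match P1@[0:3]
pos 4 'a': at 1 ·f
pos 5 'a': at 2
pos 6 'c': at 3
pos 7 'e': at 4  → match P0@[4:7]
pos 8 'a': at 1 ·f
pos 9 'a': at 2
pos 10 'c': at 3
pos 11 'e': at 4  → match P0@[8:11]
pos 12 'b': at 5 ·f
pos 13 'd': at 0 ·f
pos 14 'd': at 0
pos 15 'd': at 0
pos 16 'd': at 0
pos 17 'c': at 0
pos 18 'b': at 5
pos 19 'b': at 6
pos 20 'a': at 7
pos 21 'e': at 8  → match P1@[18:21]
pos 22 'b': at 5 ·f
pos 23 'a': at 1 ·f
pos 24 'a': at 2
pos 25 'b': at 5 ·f
pos 26 'b': at 6
pos 27 'a': at 7
pos 28 'e': at 8  → match P1@[25:28]
pos 29 'b': at 5 ·f
pos 30 'b': at 6
pos 31 'a': at 7
pos 32 'e': at 8  → match P1@[29:32]
pos 33 'a': at 1 ·f
pos 34 'b': at 5 ·f
pos 35 'e': at 0 ·f
pos 36 'b': at 5
pos 37 'b': at 6
pos 38 'a': at 7
pos 39 'e': at 8  → match P1@[36:39]
pos 40 'b': at 5 ·f
pos 41 'b': at 6
pos 42 'a': at 7
pos 43 'e': at 8  → match P1@[40:43]
pos 44 'e': at 0 ·f
pos 45 'a': at 1
pos 46 'a': at 2
pos 47 'a': at 2 ·f
pos 48 'c': at 3
pos 49 'e': at 4  → match P0@[46:49]
pos 50 'a': at 1 ·f
pos 51 'a': at 2
pos 52 'c': at 3
pos 53 'e': at 4  → match P0@[50:53]
pos 54 'e': at 0 ·f
pos 55 'c': at 0
pos 56 'a': at 1
pos 57 'a': at 2
pos 58 'a': at 2 ·f
pos 59 'c': at 3
pos 60 'e': at 4  → match P0@[57:60]
pos 61 'a': at 1 ·f
pos 62 'a': at 2
pos 63 'c': at 3
pos 64 'e': at 4  → match P0@[61:64]
pos 65 'b': at 5 ·f
pos 66 'a': at 1 ·f
pos 67 'b': at 5 ·f
pos 68 'b': at 6
pos 69 'b': at 6 ·f
pos 70 'a': at 7
pos 71 'e': at 8  → match P1@[68:71]
pos 72 'e': at 0 ·f
pos 73 'c': at 0
pos 74 'd': at 0
pos 75 'b': at 5
pos 76 'e': at 0 ·f
pos 77 'd': at 0

Result: [[3,1],[7,0],[11,0],[21,1],[28,1],[32,1],[39,1],[43,1],[49,0],[53,0],[60,0],[64,0],[71,1]]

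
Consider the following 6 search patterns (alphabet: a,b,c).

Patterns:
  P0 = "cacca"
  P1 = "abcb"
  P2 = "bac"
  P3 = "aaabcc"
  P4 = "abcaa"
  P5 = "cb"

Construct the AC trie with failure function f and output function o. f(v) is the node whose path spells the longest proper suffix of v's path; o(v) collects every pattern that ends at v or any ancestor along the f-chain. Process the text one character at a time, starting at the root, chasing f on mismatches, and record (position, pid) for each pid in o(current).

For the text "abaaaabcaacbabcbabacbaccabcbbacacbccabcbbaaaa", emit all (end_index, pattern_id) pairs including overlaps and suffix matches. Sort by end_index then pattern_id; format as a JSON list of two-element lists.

Construct AC machine:
Trie nodes:
  n0 'ε': a→6 b→10 c→1
  n1 'c': a→2 b→20
  n2 'ca': c→3
  n3 'cac': c→4
  n4 'cacc': a→5
  n5 'cacca': ·  ←P0
  n6 'a': a→13 b→7
  n7 'ab': c→8
  n8 'abc': a→18 b→9
  n9 'abcb': ·  ←P1
  n10 'b': a→11
  n11 'ba': c→12
  n12 'bac': ·  ←P2
  n13 'aa': a→14
  n14 'aaa': b→15
  n15 'aaab': c→16
  n16 'aaabc': c→17
  n17 'aaabcc': ·  ←P3
  n18 'abca': a→19
  n19 'abcaa': ·  ←P4
  n20 'cb': ·  ←P5

BFS fail/out derivation:
  fail(1) 'c': from fail(0)=0 chase 'c': 0 ⇒ 0;  out=∅∪out(0)=∅
  fail(6) 'a': from fail(0)=0 chase 'a': 0 ⇒ 0;  out=∅∪out(0)=∅
  fail(10) 'b': from fail(0)=0 chase 'b': 0 ⇒ 0;  out=∅∪out(0)=∅
  fail(2) 'ca': from fail(1)=0 chase 'a': 0 ⇒ 6;  out=∅∪out(6)=∅
  fail(7) 'ab': from fail(6)=0 chase 'b': 0 ⇒ 10;  out=∅∪out(10)=∅
  fail(11) 'ba': from fail(10)=0 chase 'a': 0 ⇒ 6;  out=∅∪out(6)=∅
  fail(13) 'aa': from fail(6)=0 chase 'a': 0 ⇒ 6;  out=∅∪out(6)=∅
  fail(20) 'cb': from fail(1)=0 chase 'b': 0 ⇒ 10;  out={5}∪out(10)={5}
  fail(3) 'cac': from fail(2)=6 chase 'c': 6→0 ⇒ 1;  out=∅∪out(1)=∅
  fail(8) 'abc': from fail(7)=10 chase 'c': 10→0 ⇒ 1;  out=∅∪out(1)=∅
  fail(12) 'bac': from fail(11)=6 chase 'c': 6→0 ⇒ 1;  out={2}∪out(1)={2}
  fail(14) 'aaa': from fail(13)=6 chase 'a': 6 ⇒ 13;  out=∅∪out(13)=∅
  fail(4) 'cacc': from fail(3)=1 chase 'c': 1→0 ⇒ 1;  out=∅∪out(1)=∅
  fail(9) 'abcb': from fail(8)=1 chase 'b': 1 ⇒ 20;  out={1}∪out(20)={1,5}
  fail(15) 'aaab': from fail(14)=13 chase 'b': 13→6 ⇒ 7;  out=∅∪out(7)=∅
  fail(18) 'abca': from fail(8)=1 chase 'a': 1 ⇒ 2;  out=∅∪out(2)=∅
  fail(5) 'cacca': from fail(4)=1 chase 'a': 1 ⇒ 2;  out={0}∪out(2)={0}
  fail(16) 'aaabc': from fail(15)=7 chase 'c': 7 ⇒ 8;  out=∅∪out(8)=∅
  fail(19) 'abcaa': from fail(18)=2 chase 'a': 2→6 ⇒ 13;  out={4}∪out(13)={4}
  fail(17) 'aaabcc': from fail(16)=8 chase 'c': 8→1→0 ⇒ 1;  out={3}∪out(1)={3}

Text stream:
i=0 'a': node 0→6
i=1 'b': node 6→7
i=2 'a': node 7→11 (via fail)
i=3 'a': node 11→13 (via fail)
i=4 'a': node 13→14
i=5 'a': node 14→14 (via fail)
i=6 'b': node 14→15
i=7 'c': node 15→16
i=8 'a': node 16→18 (via fail)
i=9 'a': node 18→19  → match P4@[5:9]
i=10 'c': node 19→1 (via fail)
i=11 'b': node 1→20  → match P5@[10:11]
i=12 'a': node 20→11 (via fail)
i=13 'b': node 11→7 (via fail)
i=14 'c': node 7→8
i=15 'b': node 8→9  → match P1@[12:15],P5@[14:15]
i=16 'a': node 9→11 (via fail)
i=17 'b': node 11→7 (via fail)
i=18 'a': node 7→11 (via fail)
i=19 'c': node 11→12  → match P2@[17:19]
i=20 'b': node 12→20 (via fail)  → match P5@[19:20]
i=21 'a': node 20→11 (via fail)
i=22 'c': node 11→12  → match P2@[20:22]
i=23 'c': node 12→1 (via fail)
i=24 'a': node 1→2
i=25 'b': node 2→7 (via fail)
i=26 'c': node 7→8
i=27 'b': node 8→9  → match P1@[24:27],P5@[26:27]
i=28 'b': node 9→10 (via fail)
i=29 'a': node 10→11
i=30 'c': node 11→12  → match P2@[28:30]
i=31 'a': node 12→2 (via fail)
i=32 'c': node 2→3
i=33 'b': node 3→20 (via fail)  → match P5@[32:33]
i=34 'c': node 20→1 (via fail)
i=35 'c': node 1→1 (via fail)
i=36 'a': node 1→2
i=37 'b': node 2→7 (via fail)
i=38 'c': node 7→8
i=39 'b': node 8→9  → match P1@[36:39],P5@[38:39]
i=40 'b': node 9→10 (via fail)
i=41 'a': node 10→11
i=42 'a': node 11→13 (via fail)
i=43 'a': node 13→14
i=44 'a': node 14→14 (via fail)

Result: [[9,4],[11,5],[15,1],[15,5],[19,2],[20,5],[22,2],[27,1],[27,5],[30,2],[33,5],[39,1],[39,5]]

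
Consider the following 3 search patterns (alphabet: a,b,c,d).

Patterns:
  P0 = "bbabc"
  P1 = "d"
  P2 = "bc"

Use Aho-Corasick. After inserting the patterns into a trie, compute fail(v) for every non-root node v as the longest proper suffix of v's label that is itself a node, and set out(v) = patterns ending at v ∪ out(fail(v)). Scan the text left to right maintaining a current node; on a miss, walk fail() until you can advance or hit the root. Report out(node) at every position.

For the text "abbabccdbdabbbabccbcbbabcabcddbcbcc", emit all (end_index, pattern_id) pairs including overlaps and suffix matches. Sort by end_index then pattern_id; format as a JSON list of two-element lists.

Construct AC machine:
Trie (insert patterns):
  n0 'ε': b→1 d→6
  n1 'b': b→2 c→7
  n2 'bb': a→3
  n3 'bba': b→4
  n4 'bbab': c→5
  n5 'bbabc': ·  [P0 ends]
  n6 'd': ·  [P1 ends]
  n7 'bc': ·  [P2 ends]

Failure links (BFS by depth):
  n1('b'): parent n0 fail=0; on 'b' 0 → fail=0;  out ∅∪∅=∅
  n6('d'): parent n0 fail=0; on 'd' 0 → fail=0;  out {1}∪∅={1}
  n2('bb'): parent n1 fail=0; on 'b' 0 → fail=1;  out ∅∪∅=∅
  n7('bc'): parent n1 fail=0; on 'c' 0 → fail=0;  out {2}∪∅={2}
  n3('bba'): parent n2 fail=1; on 'a' 1→0 → fail=0;  out ∅∪∅=∅
  n4('bbab'): parent n3 fail=0; on 'b' 0 → fail=1;  out ∅∪∅=∅
  n5('bbabc'): parent n4 fail=1; on 'c' 1 → fail=7;  out {0}∪{2}={0,2}

Scan:
pos 0 'a': at 0
pos 1 'b': at 1
pos 2 'b': at 2
pos 3 'a': at 3
pos 4 'b': at 4
pos 5 'c': at 5  emit P0@[1:5],P2@[4:5]
pos 6 'c': at 0 (fail-walked)
pos 7 'd': at 6  emit P1@[7:7]
pos 8 'b': at 1 (fail-walked)
pos 9 'd': at 6 (fail-walked)  emit P1@[9:9]
pos 10 'a': at 0 (fail-walked)
pos 11 'b': at 1
pos 12 'b': at 2
pos 13 'b': at 2 (fail-walked)
pos 14 'a': at 3
pos 15 'b': at 4
pos 16 'c': at 5  emit P0@[12:16],P2@[15:16]
pos 17 'c': at 0 (fail-walked)
pos 18 'b': at 1
pos 19 'c': at 7  emit P2@[18:19]
pos 20 'b': at 1 (fail-walked)
pos 21 'b': at 2
pos 22 'a': at 3
pos 23 'b': at 4
pos 24 'c': at 5  emit P0@[20:24],P2@[23:24]
pos 25 'a': at 0 (fail-walked)
pos 26 'b': at 1
pos 27 'c': at 7  emit P2@[26:27]
pos 28 'd': at 6 (fail-walked)  emit P1@[28:28]
pos 29 'd': at 6 (fail-walked)  emit P1@[29:29]
pos 30 'b': at 1 (fail-walked)
pos 31 'c': at 7  emit P2@[30:31]
pos 32 'b': at 1 (fail-walked)
pos 33 'c': at 7  emit P2@[32:33]
pos 34 'c': at 0 (fail-walked)

Result: [[5,0],[5,2],[7,1],[9,1],[16,0],[16,2],[19,2],[24,0],[24,2],[27,2],[28,1],[29,1],[31,2],[33,2]]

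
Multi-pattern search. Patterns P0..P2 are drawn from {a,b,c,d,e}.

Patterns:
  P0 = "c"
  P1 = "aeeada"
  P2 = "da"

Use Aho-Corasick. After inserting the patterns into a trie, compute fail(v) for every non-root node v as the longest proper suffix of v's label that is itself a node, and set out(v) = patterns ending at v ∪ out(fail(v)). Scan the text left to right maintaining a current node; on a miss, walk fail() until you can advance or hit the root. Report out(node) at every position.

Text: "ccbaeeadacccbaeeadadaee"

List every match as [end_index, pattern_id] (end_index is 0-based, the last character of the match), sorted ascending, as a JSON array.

Construct AC machine:
Trie (insert patterns):
  n0 'ε': a→2 c→1 d→8
  n1 'c': ·  ←P0
  n2 'a': e→3
  n3 'ae': e→4
  n4 'aee': a→5
  n5 'aeea': d→6
  n6 'aeead': a→7
  n7 'aeeada': ·  ←P1
  n8 'd': a→9
  n9 'da': ·  ←P2

BFS fail/out derivation:
  n1('c'): parent n0 fail=0; on 'c' 0 → fail=0;  out {0}∪∅={0}
  n2('a'): parent n0 fail=0; on 'a' 0 → fail=0;  out ∅∪∅=∅
  n8('d'): parent n0 fail=0; on 'd' 0 → fail=0;  out ∅∪∅=∅
  n3('ae'): parent n2 fail=0; on 'e' 0 → fail=0;  out ∅∪∅=∅
  n9('da'): parent n8 fail=0; on 'a' 0 → fail=2;  out {2}∪∅={2}
  n4('aee'): parent n3 fail=0; on 'e' 0 → fail=0;  out ∅∪∅=∅
  n5('aeea'): parent n4 fail=0; on 'a' 0 → fail=2;  out ∅∪∅=∅
  n6('aeead'): parent n5 fail=2; on 'd' 2→0 → fail=8;  out ∅∪∅=∅
  n7('aeeada'): parent n6 fail=8; on 'a' 8 → fail=9;  out {1}∪{2}={1,2}

Run:
[0] read 'c'  n0⇒n1  emit P0@[0:0]
[1] read 'c'  n1⇒n1 ·f  emit P0@[1:1]
[2] read 'b'  n1⇒n0 ·f
[3] read 'a'  n0⇒n2
[4] read 'e'  n2⇒n3
[5] read 'e'  n3⇒n4
[6] read 'a'  n4⇒n5
[7] read 'd'  n5⇒n6
[8] read 'a'  n6⇒n7  emit P1@[3:8],P2@[7:8]
[9] read 'c'  n7⇒n1 ·f  emit P0@[9:9]
[10] read 'c'  n1⇒n1 ·f  emit P0@[10:10]
[11] read 'c'  n1⇒n1 ·f  emit P0@[11:11]
[12] read 'b'  n1⇒n0 ·f
[13] read 'a'  n0⇒n2
[14] read 'e'  n2⇒n3
[15] read 'e'  n3⇒n4
[16] read 'a'  n4⇒n5
[17] read 'd'  n5⇒n6
[18] read 'a'  n6⇒n7  emit P1@[13:18],P2@[17:18]
[19] read 'd'  n7⇒n8 ·f
[20] read 'a'  n8⇒n9  emit P2@[19:20]
[21] read 'e'  n9⇒n3 ·f
[22] read 'e'  n3⇒n4

Result: [[0,0],[1,0],[8,1],[8,2],[9,0],[10,0],[11,0],[18,1],[18,2],[20,2]]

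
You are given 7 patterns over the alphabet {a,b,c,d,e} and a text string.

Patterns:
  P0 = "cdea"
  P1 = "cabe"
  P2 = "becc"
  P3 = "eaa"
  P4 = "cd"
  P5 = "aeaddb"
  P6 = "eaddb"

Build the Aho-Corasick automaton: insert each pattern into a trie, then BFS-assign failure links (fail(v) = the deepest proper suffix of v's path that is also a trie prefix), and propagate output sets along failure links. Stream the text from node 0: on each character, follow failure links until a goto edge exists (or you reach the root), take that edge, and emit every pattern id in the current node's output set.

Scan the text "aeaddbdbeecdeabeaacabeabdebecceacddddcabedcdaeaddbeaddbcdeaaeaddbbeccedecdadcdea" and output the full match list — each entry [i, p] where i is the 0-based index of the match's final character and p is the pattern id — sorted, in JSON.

Build automaton:
Trie (insert patterns):
  0='ε' goto a→15 b→8 c→1 e→12
  1='c' goto a→5 d→2
  2='cd' goto e→3  ←P4
  3='cde' goto a→4
  4='cdea' goto ·  ←P0
  5='ca' goto b→6
  6='cab' goto e→7
  7='cabe' goto ·  ←P1
  8='b' goto e→9
  9='be' goto c→10
  10='bec' goto c→11
  11='becc' goto ·  ←P2
  12='e' goto a→13
  13='ea' goto a→14 d→21
  14='eaa' goto ·  ←P3
  15='a' goto e→16
  16='ae' goto a→17
  17='aea' goto d→18
  18='aead' goto d→19
  19='aeadd' goto b→20
  20='aeaddb' goto ·  ←P5
  21='ead' goto d→22
  22='eadd' goto b→23
  23='eaddb' goto ·  ←P6

Failure links (BFS by depth):
  n1('c'): parent n0 fail=0; on 'c' 0 → fail=0;  out ∅∪∅=∅
  n8('b'): parent n0 fail=0; on 'b' 0 → fail=0;  out ∅∪∅=∅
  n12('e'): parent n0 fail=0; on 'e' 0 → fail=0;  out ∅∪∅=∅
  n15('a'): parent n0 fail=0; on 'a' 0 → fail=0;  out ∅∪∅=∅
  n2('cd'): parent n1 fail=0; on 'd' 0 → fail=0;  out {4}∪∅={4}
  n5('ca'): parent n1 fail=0; on 'a' 0 → fail=15;  out ∅∪∅=∅
  n9('be'): parent n8 fail=0; on 'e' 0 → fail=12;  out ∅∪∅=∅
  n13('ea'): parent n12 fail=0; on 'a' 0 → fail=15;  out ∅∪∅=∅
  n16('ae'): parent n15 fail=0; on 'e' 0 → fail=12;  out ∅∪∅=∅
  n3('cde'): parent n2 fail=0; on 'e' 0 → fail=12;  out ∅∪∅=∅
  n6('cab'): parent n5 fail=15; on 'b' 15→0 → fail=8;  out ∅∪∅=∅
  n10('bec'): parent n9 fail=12; on 'c' 12→0 → fail=1;  out ∅∪∅=∅
  n14('eaa'): parent n13 fail=15; on 'a' 15→0 → fail=15;  out {3}∪∅={3}
  n17('aea'): parent n16 fail=12; on 'a' 12 → fail=13;  out ∅∪∅=∅
  n21('ead'): parent n13 fail=15; on 'd' 15→0 → fail=0;  out ∅∪∅=∅
  n4('cdea'): parent n3 fail=12; on 'a' 12 → fail=13;  out {0}∪∅={0}
  n7('cabe'): parent n6 fail=8; on 'e' 8 → fail=9;  out {1}∪∅={1}
  n11('becc'): parent n10 fail=1; on 'c' 1→0 → fail=1;  out {2}∪∅={2}
  n18('aead'): parent n17 fail=13; on 'd' 13 → fail=21;  out ∅∪∅=∅
  n22('eadd'): parent n21 fail=0; on 'd' 0 → fail=0;  out ∅∪∅=∅
  n19('aeadd'): parent n18 fail=21; on 'd' 21 → fail=22;  out ∅∪∅=∅
  n23('eaddb'): parent n22 fail=0; on 'b' 0 → fail=8;  out {6}∪∅={6}
  n20('aeaddb'): parent n19 fail=22; on 'b' 22 → fail=23;  out {5}∪{6}={5,6}

Scan:
[0] read 'a'  n0⇒n15
[1] read 'e'  n15⇒n16
[2] read 'a'  n16⇒n17
[3] read 'd'  n17⇒n18
[4] read 'd'  n18⇒n19
[5] read 'b'  n19⇒n20  ** P5@[0:5],P6@[1:5]
[6] read 'd'  n20⇒n0 (fail-walked)
[7] read 'b'  n0⇒n8
[8] read 'e'  n8⇒n9
[9] read 'e'  n9⇒n12 (fail-walked)
[10] read 'c'  n12⇒n1 (fail-walked)
[11] read 'd'  n1⇒n2  ** P4@[10:11]
[12] read 'e'  n2⇒n3
[13] read 'a'  n3⇒n4  ** P0@[10:13]
[14] read 'b'  n4⇒n8 (fail-walked)
[15] read 'e'  n8⇒n9
[16] read 'a'  n9⇒n13 (fail-walked)
[17] read 'a'  n13⇒n14  ** P3@[15:17]
[18] read 'c'  n14⇒n1 (fail-walked)
[19] read 'a'  n1⇒n5
[20] read 'b'  n5⇒n6
[21] read 'e'  n6⇒n7  ** P1@[18:21]
[22] read 'a'  n7⇒n13 (fail-walked)
[23] read 'b'  n13⇒n8 (fail-walked)
[24] read 'd'  n8⇒n0 (fail-walked)
[25] read 'e'  n0⇒n12
[26] read 'b'  n12⇒n8 (fail-walked)
[27] read 'e'  n8⇒n9
[28] read 'c'  n9⇒n10
[29] read 'c'  n10⇒n11  ** P2@[26:29]
[30] read 'e'  n11⇒n12 (fail-walked)
[31] read 'a'  n12⇒n13
[32] read 'c'  n13⇒n1 (fail-walked)
[33] read 'd'  n1⇒n2  ** P4@[32:33]
[34] read 'd'  n2⇒n0 (fail-walked)
[35] read 'd'  n0⇒n0
[36] read 'd'  n0⇒n0
[37] read 'c'  n0⇒n1
[38] read 'a'  n1⇒n5
[39] read 'b'  n5⇒n6
[40] read 'e'  n6⇒n7  ** P1@[37:40]
[41] read 'd'  n7⇒n0 (fail-walked)
[42] read 'c'  n0⇒n1
[43] read 'd'  n1⇒n2  ** P4@[42:43]
[44] read 'a'  n2⇒n15 (fail-walked)
[45] read 'e'  n15⇒n16
[46] read 'a'  n16⇒n17
[47] read 'd'  n17⇒n18
[48] read 'd'  n18⇒n19
[49] read 'b'  n19⇒n20  ** P5@[44:49],P6@[45:49]
[50] read 'e'  n20⇒n9 (fail-walked)
[51] read 'a'  n9⇒n13 (fail-walked)
[52] read 'd'  n13⇒n21
[53] read 'd'  n21⇒n22
[54] read 'b'  n22⇒n23  ** P6@[50:54]
[55] read 'c'  n23⇒n1 (fail-walked)
[56] read 'd'  n1⇒n2  ** P4@[55:56]
[57] read 'e'  n2⇒n3
[58] read 'a'  n3⇒n4  ** P0@[55:58]
[59] read 'a'  n4⇒n14 (fail-walked)  ** P3@[57:59]
[60] read 'e'  n14⇒n16 (fail-walked)
[61] read 'a'  n16⇒n17
[62] read 'd'  n17⇒n18
[63] read 'd'  n18⇒n19
[64] read 'b'  n19⇒n20  ** P5@[59:64],P6@[60:64]
[65] read 'b'  n20⇒n8 (fail-walked)
[66] read 'e'  n8⇒n9
[67] read 'c'  n9⇒n10
[68] read 'c'  n10⇒n11  ** P2@[65:68]
[69] read 'e'  n11⇒n12 (fail-walked)
[70] read 'd'  n12⇒n0 (fail-walked)
[71] read 'e'  n0⇒n12
[72] read 'c'  n12⇒n1 (fail-walked)
[73] read 'd'  n1⇒n2  ** P4@[72:73]
[74] read 'a'  n2⇒n15 (fail-walked)
[75] read 'd'  n15⇒n0 (fail-walked)
[76] read 'c'  n0⇒n1
[77] read 'd'  n1⇒n2  ** P4@[76:77]
[78] read 'e'  n2⇒n3
[79] read 'a'  n3⇒n4  ** P0@[76:79]

Result: [[5,5],[5,6],[11,4],[13,0],[17,3],[21,1],[29,2],[33,4],[40,1],[43,4],[49,5],[49,6],[54,6],[56,4],[58,0],[59,3],[64,5],[64,6],[68,2],[73,4],[77,4],[79,0]]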